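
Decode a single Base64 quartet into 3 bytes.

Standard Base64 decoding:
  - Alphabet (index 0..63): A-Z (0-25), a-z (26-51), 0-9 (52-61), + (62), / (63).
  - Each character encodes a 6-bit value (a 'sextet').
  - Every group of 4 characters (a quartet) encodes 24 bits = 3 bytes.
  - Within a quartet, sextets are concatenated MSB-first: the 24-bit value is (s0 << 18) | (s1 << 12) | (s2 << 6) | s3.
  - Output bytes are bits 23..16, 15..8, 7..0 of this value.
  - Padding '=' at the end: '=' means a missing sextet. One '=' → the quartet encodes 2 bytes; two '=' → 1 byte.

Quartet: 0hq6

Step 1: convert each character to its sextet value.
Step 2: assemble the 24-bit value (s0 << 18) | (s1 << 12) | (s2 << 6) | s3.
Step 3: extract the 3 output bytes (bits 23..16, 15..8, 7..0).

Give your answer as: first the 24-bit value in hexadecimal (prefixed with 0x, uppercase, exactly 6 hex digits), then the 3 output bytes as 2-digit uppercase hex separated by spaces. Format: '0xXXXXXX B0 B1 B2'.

Sextets: 0=52, h=33, q=42, 6=58
24-bit: (52<<18) | (33<<12) | (42<<6) | 58
      = 0xD00000 | 0x021000 | 0x000A80 | 0x00003A
      = 0xD21ABA
Bytes: (v>>16)&0xFF=D2, (v>>8)&0xFF=1A, v&0xFF=BA

Answer: 0xD21ABA D2 1A BA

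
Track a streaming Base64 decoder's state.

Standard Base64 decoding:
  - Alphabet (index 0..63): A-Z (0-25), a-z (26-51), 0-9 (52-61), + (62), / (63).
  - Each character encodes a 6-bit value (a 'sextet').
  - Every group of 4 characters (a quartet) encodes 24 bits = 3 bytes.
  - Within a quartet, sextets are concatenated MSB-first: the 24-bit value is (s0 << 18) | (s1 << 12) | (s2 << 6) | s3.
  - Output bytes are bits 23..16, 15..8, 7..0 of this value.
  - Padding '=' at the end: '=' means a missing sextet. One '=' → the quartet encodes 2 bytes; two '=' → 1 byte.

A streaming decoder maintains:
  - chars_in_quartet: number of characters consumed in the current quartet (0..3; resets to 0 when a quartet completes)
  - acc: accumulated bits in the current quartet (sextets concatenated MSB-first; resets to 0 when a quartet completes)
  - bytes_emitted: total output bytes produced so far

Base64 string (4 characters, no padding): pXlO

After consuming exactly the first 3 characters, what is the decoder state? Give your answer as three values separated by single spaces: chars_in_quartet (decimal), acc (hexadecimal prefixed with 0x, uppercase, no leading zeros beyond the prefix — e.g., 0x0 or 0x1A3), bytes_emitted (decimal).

After char 0 ('p'=41): chars_in_quartet=1 acc=0x29 bytes_emitted=0
After char 1 ('X'=23): chars_in_quartet=2 acc=0xA57 bytes_emitted=0
After char 2 ('l'=37): chars_in_quartet=3 acc=0x295E5 bytes_emitted=0

Answer: 3 0x295E5 0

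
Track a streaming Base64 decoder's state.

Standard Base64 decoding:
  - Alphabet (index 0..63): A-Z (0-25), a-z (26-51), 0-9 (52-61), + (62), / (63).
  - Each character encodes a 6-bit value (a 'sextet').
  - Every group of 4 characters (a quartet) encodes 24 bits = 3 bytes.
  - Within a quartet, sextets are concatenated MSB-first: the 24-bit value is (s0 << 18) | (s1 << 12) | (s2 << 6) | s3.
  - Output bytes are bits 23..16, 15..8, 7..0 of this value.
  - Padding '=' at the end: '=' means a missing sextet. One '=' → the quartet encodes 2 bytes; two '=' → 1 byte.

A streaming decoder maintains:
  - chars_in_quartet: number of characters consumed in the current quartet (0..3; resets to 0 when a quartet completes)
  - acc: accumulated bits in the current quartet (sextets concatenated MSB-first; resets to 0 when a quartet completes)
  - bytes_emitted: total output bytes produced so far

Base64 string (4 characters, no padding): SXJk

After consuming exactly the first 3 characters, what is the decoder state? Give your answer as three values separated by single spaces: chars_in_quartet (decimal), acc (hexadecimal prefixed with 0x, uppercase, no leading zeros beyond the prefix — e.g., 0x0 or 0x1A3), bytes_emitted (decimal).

After char 0 ('S'=18): chars_in_quartet=1 acc=0x12 bytes_emitted=0
After char 1 ('X'=23): chars_in_quartet=2 acc=0x497 bytes_emitted=0
After char 2 ('J'=9): chars_in_quartet=3 acc=0x125C9 bytes_emitted=0

Answer: 3 0x125C9 0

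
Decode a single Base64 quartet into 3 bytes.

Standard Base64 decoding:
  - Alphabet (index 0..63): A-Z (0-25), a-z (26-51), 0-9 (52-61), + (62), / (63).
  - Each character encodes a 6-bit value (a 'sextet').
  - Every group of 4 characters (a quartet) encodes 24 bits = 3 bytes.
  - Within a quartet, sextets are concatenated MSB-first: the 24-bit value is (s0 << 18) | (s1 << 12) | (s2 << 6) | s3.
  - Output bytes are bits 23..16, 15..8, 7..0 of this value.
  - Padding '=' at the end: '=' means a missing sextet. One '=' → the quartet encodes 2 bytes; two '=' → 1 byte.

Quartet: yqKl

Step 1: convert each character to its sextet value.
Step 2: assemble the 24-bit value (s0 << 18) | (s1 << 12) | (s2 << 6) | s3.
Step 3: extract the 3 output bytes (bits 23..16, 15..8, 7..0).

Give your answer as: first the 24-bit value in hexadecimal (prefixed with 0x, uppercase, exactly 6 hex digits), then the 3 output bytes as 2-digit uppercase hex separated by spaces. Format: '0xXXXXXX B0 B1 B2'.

Sextets: y=50, q=42, K=10, l=37
24-bit: (50<<18) | (42<<12) | (10<<6) | 37
      = 0xC80000 | 0x02A000 | 0x000280 | 0x000025
      = 0xCAA2A5
Bytes: (v>>16)&0xFF=CA, (v>>8)&0xFF=A2, v&0xFF=A5

Answer: 0xCAA2A5 CA A2 A5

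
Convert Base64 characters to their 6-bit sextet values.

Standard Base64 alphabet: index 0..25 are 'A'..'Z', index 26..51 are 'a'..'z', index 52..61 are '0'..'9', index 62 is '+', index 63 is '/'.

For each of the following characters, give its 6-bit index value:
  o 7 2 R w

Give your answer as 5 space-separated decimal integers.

'o': a..z range, 26 + ord('o') − ord('a') = 40
'7': 0..9 range, 52 + ord('7') − ord('0') = 59
'2': 0..9 range, 52 + ord('2') − ord('0') = 54
'R': A..Z range, ord('R') − ord('A') = 17
'w': a..z range, 26 + ord('w') − ord('a') = 48

Answer: 40 59 54 17 48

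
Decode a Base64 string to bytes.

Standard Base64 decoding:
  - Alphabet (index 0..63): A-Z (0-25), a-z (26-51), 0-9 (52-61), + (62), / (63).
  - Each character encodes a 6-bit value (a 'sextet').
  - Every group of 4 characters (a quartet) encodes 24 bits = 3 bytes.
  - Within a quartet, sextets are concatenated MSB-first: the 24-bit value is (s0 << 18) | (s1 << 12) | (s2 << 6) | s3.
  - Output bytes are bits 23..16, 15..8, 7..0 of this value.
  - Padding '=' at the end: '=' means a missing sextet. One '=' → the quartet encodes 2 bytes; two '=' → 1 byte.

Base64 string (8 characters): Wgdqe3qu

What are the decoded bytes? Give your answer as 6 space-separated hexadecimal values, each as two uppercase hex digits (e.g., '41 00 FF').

Answer: 5A 07 6A 7B 7A AE

Derivation:
After char 0 ('W'=22): chars_in_quartet=1 acc=0x16 bytes_emitted=0
After char 1 ('g'=32): chars_in_quartet=2 acc=0x5A0 bytes_emitted=0
After char 2 ('d'=29): chars_in_quartet=3 acc=0x1681D bytes_emitted=0
After char 3 ('q'=42): chars_in_quartet=4 acc=0x5A076A -> emit 5A 07 6A, reset; bytes_emitted=3
After char 4 ('e'=30): chars_in_quartet=1 acc=0x1E bytes_emitted=3
After char 5 ('3'=55): chars_in_quartet=2 acc=0x7B7 bytes_emitted=3
After char 6 ('q'=42): chars_in_quartet=3 acc=0x1EDEA bytes_emitted=3
After char 7 ('u'=46): chars_in_quartet=4 acc=0x7B7AAE -> emit 7B 7A AE, reset; bytes_emitted=6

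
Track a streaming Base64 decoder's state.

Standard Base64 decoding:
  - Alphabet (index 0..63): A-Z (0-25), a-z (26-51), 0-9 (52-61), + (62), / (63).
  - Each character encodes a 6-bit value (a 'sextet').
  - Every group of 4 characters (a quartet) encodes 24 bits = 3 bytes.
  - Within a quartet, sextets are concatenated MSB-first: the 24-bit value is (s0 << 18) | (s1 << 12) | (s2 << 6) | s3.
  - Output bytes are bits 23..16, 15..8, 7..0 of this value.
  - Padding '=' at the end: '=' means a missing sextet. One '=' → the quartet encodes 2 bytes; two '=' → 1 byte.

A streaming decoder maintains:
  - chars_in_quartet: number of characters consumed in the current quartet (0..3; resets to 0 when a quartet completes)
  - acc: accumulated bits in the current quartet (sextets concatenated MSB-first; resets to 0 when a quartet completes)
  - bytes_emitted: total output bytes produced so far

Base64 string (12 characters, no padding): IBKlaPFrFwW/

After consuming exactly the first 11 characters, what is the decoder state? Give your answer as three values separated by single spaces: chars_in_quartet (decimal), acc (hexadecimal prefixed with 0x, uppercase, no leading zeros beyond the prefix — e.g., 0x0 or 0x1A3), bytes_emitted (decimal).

Answer: 3 0x5C16 6

Derivation:
After char 0 ('I'=8): chars_in_quartet=1 acc=0x8 bytes_emitted=0
After char 1 ('B'=1): chars_in_quartet=2 acc=0x201 bytes_emitted=0
After char 2 ('K'=10): chars_in_quartet=3 acc=0x804A bytes_emitted=0
After char 3 ('l'=37): chars_in_quartet=4 acc=0x2012A5 -> emit 20 12 A5, reset; bytes_emitted=3
After char 4 ('a'=26): chars_in_quartet=1 acc=0x1A bytes_emitted=3
After char 5 ('P'=15): chars_in_quartet=2 acc=0x68F bytes_emitted=3
After char 6 ('F'=5): chars_in_quartet=3 acc=0x1A3C5 bytes_emitted=3
After char 7 ('r'=43): chars_in_quartet=4 acc=0x68F16B -> emit 68 F1 6B, reset; bytes_emitted=6
After char 8 ('F'=5): chars_in_quartet=1 acc=0x5 bytes_emitted=6
After char 9 ('w'=48): chars_in_quartet=2 acc=0x170 bytes_emitted=6
After char 10 ('W'=22): chars_in_quartet=3 acc=0x5C16 bytes_emitted=6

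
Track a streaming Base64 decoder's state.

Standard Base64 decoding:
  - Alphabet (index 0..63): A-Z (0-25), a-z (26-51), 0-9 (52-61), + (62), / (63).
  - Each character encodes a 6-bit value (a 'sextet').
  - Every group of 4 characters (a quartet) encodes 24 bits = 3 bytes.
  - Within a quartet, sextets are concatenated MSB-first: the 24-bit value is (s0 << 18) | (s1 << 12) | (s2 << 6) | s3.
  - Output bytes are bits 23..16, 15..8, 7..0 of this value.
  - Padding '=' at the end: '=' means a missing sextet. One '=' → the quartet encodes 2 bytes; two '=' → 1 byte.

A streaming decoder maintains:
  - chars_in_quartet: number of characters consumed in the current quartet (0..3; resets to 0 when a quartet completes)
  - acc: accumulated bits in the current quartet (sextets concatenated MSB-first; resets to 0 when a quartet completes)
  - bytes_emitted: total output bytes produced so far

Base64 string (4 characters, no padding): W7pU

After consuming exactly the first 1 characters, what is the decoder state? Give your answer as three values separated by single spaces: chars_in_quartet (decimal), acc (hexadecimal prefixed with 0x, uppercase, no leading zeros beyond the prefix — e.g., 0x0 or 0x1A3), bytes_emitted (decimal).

After char 0 ('W'=22): chars_in_quartet=1 acc=0x16 bytes_emitted=0

Answer: 1 0x16 0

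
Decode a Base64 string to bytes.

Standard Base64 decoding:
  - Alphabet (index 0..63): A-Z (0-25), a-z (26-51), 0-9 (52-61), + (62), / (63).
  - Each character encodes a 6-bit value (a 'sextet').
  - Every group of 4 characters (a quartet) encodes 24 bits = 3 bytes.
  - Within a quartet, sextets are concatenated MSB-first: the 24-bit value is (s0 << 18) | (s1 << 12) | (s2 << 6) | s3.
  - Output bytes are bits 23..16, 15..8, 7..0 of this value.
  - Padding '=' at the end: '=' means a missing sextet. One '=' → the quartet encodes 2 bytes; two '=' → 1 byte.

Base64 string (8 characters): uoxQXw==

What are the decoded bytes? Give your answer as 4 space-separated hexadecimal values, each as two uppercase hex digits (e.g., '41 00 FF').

After char 0 ('u'=46): chars_in_quartet=1 acc=0x2E bytes_emitted=0
After char 1 ('o'=40): chars_in_quartet=2 acc=0xBA8 bytes_emitted=0
After char 2 ('x'=49): chars_in_quartet=3 acc=0x2EA31 bytes_emitted=0
After char 3 ('Q'=16): chars_in_quartet=4 acc=0xBA8C50 -> emit BA 8C 50, reset; bytes_emitted=3
After char 4 ('X'=23): chars_in_quartet=1 acc=0x17 bytes_emitted=3
After char 5 ('w'=48): chars_in_quartet=2 acc=0x5F0 bytes_emitted=3
Padding '==': partial quartet acc=0x5F0 -> emit 5F; bytes_emitted=4

Answer: BA 8C 50 5F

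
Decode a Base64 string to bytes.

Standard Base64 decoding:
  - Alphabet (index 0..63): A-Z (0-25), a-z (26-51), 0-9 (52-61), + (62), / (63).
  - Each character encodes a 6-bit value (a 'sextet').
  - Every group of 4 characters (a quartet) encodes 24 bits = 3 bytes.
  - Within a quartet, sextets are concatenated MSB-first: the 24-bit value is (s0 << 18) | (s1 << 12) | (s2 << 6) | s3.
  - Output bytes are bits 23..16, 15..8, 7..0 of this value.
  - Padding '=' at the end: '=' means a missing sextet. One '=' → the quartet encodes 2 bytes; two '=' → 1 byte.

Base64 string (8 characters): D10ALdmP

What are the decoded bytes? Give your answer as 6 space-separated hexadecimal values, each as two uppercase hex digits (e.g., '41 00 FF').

After char 0 ('D'=3): chars_in_quartet=1 acc=0x3 bytes_emitted=0
After char 1 ('1'=53): chars_in_quartet=2 acc=0xF5 bytes_emitted=0
After char 2 ('0'=52): chars_in_quartet=3 acc=0x3D74 bytes_emitted=0
After char 3 ('A'=0): chars_in_quartet=4 acc=0xF5D00 -> emit 0F 5D 00, reset; bytes_emitted=3
After char 4 ('L'=11): chars_in_quartet=1 acc=0xB bytes_emitted=3
After char 5 ('d'=29): chars_in_quartet=2 acc=0x2DD bytes_emitted=3
After char 6 ('m'=38): chars_in_quartet=3 acc=0xB766 bytes_emitted=3
After char 7 ('P'=15): chars_in_quartet=4 acc=0x2DD98F -> emit 2D D9 8F, reset; bytes_emitted=6

Answer: 0F 5D 00 2D D9 8F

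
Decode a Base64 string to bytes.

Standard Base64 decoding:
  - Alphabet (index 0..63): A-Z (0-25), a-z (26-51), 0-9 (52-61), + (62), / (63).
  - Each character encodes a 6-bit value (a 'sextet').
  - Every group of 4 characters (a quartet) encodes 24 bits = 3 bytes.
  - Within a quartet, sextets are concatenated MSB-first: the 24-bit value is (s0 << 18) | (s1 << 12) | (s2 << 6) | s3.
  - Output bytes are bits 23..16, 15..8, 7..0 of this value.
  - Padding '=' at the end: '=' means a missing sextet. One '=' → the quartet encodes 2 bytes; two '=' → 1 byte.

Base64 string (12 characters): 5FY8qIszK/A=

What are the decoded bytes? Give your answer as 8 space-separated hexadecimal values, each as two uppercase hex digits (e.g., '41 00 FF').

After char 0 ('5'=57): chars_in_quartet=1 acc=0x39 bytes_emitted=0
After char 1 ('F'=5): chars_in_quartet=2 acc=0xE45 bytes_emitted=0
After char 2 ('Y'=24): chars_in_quartet=3 acc=0x39158 bytes_emitted=0
After char 3 ('8'=60): chars_in_quartet=4 acc=0xE4563C -> emit E4 56 3C, reset; bytes_emitted=3
After char 4 ('q'=42): chars_in_quartet=1 acc=0x2A bytes_emitted=3
After char 5 ('I'=8): chars_in_quartet=2 acc=0xA88 bytes_emitted=3
After char 6 ('s'=44): chars_in_quartet=3 acc=0x2A22C bytes_emitted=3
After char 7 ('z'=51): chars_in_quartet=4 acc=0xA88B33 -> emit A8 8B 33, reset; bytes_emitted=6
After char 8 ('K'=10): chars_in_quartet=1 acc=0xA bytes_emitted=6
After char 9 ('/'=63): chars_in_quartet=2 acc=0x2BF bytes_emitted=6
After char 10 ('A'=0): chars_in_quartet=3 acc=0xAFC0 bytes_emitted=6
Padding '=': partial quartet acc=0xAFC0 -> emit 2B F0; bytes_emitted=8

Answer: E4 56 3C A8 8B 33 2B F0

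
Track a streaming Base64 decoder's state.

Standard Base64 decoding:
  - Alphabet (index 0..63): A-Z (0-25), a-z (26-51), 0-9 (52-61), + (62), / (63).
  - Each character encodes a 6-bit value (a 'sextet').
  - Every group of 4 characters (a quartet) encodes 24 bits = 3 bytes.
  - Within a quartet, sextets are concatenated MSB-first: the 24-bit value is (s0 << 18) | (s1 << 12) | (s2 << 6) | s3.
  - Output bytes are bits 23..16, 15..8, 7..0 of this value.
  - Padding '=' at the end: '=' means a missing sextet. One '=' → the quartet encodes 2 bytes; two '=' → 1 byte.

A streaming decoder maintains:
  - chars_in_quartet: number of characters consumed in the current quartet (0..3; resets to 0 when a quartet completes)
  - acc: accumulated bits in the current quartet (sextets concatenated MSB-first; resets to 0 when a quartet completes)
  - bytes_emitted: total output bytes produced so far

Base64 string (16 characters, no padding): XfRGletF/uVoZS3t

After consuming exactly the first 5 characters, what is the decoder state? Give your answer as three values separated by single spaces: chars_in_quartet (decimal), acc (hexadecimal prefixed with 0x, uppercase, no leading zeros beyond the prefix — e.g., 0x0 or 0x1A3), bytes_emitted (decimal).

Answer: 1 0x25 3

Derivation:
After char 0 ('X'=23): chars_in_quartet=1 acc=0x17 bytes_emitted=0
After char 1 ('f'=31): chars_in_quartet=2 acc=0x5DF bytes_emitted=0
After char 2 ('R'=17): chars_in_quartet=3 acc=0x177D1 bytes_emitted=0
After char 3 ('G'=6): chars_in_quartet=4 acc=0x5DF446 -> emit 5D F4 46, reset; bytes_emitted=3
After char 4 ('l'=37): chars_in_quartet=1 acc=0x25 bytes_emitted=3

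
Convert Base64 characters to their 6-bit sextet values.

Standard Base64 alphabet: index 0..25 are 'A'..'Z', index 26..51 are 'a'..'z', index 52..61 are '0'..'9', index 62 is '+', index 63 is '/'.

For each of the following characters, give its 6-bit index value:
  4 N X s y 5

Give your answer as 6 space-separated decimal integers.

'4': 0..9 range, 52 + ord('4') − ord('0') = 56
'N': A..Z range, ord('N') − ord('A') = 13
'X': A..Z range, ord('X') − ord('A') = 23
's': a..z range, 26 + ord('s') − ord('a') = 44
'y': a..z range, 26 + ord('y') − ord('a') = 50
'5': 0..9 range, 52 + ord('5') − ord('0') = 57

Answer: 56 13 23 44 50 57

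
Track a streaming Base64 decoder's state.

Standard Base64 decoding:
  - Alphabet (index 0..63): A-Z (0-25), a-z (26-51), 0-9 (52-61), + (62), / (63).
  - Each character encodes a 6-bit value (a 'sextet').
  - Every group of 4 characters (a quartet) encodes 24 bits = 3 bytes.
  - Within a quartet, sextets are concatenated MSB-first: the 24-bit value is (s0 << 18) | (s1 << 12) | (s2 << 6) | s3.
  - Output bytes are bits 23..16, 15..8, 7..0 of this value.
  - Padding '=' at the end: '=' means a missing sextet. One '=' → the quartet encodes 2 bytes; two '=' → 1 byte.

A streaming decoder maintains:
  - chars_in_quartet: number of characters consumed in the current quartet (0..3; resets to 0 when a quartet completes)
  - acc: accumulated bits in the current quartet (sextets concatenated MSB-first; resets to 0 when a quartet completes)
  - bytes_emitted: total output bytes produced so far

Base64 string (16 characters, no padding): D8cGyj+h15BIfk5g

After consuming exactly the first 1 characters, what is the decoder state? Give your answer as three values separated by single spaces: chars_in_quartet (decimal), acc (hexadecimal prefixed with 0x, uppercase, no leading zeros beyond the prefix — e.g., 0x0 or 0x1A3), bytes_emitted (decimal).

Answer: 1 0x3 0

Derivation:
After char 0 ('D'=3): chars_in_quartet=1 acc=0x3 bytes_emitted=0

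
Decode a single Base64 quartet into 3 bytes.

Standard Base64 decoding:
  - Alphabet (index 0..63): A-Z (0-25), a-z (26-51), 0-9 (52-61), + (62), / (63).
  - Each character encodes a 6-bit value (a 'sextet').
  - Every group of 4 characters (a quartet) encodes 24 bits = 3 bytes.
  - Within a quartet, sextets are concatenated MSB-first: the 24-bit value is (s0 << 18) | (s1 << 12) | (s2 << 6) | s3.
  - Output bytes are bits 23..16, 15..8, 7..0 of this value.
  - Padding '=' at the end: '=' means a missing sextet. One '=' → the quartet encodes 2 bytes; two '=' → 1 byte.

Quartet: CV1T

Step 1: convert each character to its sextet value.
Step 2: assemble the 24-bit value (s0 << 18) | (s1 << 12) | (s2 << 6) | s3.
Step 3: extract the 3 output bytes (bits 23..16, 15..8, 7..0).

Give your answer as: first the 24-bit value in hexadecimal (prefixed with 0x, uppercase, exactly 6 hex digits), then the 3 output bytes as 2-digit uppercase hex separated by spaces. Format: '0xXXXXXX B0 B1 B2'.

Sextets: C=2, V=21, 1=53, T=19
24-bit: (2<<18) | (21<<12) | (53<<6) | 19
      = 0x080000 | 0x015000 | 0x000D40 | 0x000013
      = 0x095D53
Bytes: (v>>16)&0xFF=09, (v>>8)&0xFF=5D, v&0xFF=53

Answer: 0x095D53 09 5D 53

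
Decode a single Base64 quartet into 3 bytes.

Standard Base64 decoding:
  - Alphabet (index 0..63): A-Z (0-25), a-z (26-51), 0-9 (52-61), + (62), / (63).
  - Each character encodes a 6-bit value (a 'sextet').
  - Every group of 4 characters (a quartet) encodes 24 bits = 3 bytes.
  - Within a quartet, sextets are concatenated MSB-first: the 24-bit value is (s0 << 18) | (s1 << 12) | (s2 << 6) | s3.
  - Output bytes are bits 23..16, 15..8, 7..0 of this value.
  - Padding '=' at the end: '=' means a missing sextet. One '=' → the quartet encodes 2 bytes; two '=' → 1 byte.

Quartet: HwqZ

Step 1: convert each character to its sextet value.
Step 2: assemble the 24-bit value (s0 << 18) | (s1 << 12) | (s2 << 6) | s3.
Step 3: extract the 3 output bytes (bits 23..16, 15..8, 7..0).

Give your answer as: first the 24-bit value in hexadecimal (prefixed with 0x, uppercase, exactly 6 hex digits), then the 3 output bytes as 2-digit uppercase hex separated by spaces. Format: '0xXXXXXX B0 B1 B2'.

Answer: 0x1F0A99 1F 0A 99

Derivation:
Sextets: H=7, w=48, q=42, Z=25
24-bit: (7<<18) | (48<<12) | (42<<6) | 25
      = 0x1C0000 | 0x030000 | 0x000A80 | 0x000019
      = 0x1F0A99
Bytes: (v>>16)&0xFF=1F, (v>>8)&0xFF=0A, v&0xFF=99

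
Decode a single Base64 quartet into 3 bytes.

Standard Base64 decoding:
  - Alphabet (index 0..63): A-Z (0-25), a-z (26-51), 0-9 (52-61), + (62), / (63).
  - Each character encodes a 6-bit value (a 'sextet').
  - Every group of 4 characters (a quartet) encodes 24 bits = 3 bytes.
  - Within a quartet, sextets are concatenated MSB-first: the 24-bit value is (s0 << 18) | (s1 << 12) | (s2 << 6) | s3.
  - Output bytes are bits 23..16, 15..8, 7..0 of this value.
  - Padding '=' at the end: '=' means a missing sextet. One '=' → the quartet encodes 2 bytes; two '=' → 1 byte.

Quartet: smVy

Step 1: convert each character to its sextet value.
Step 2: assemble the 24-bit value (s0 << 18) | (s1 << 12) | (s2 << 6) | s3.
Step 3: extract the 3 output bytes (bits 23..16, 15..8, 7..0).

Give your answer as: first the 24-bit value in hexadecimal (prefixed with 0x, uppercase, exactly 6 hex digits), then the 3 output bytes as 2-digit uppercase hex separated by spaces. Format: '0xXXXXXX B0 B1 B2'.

Answer: 0xB26572 B2 65 72

Derivation:
Sextets: s=44, m=38, V=21, y=50
24-bit: (44<<18) | (38<<12) | (21<<6) | 50
      = 0xB00000 | 0x026000 | 0x000540 | 0x000032
      = 0xB26572
Bytes: (v>>16)&0xFF=B2, (v>>8)&0xFF=65, v&0xFF=72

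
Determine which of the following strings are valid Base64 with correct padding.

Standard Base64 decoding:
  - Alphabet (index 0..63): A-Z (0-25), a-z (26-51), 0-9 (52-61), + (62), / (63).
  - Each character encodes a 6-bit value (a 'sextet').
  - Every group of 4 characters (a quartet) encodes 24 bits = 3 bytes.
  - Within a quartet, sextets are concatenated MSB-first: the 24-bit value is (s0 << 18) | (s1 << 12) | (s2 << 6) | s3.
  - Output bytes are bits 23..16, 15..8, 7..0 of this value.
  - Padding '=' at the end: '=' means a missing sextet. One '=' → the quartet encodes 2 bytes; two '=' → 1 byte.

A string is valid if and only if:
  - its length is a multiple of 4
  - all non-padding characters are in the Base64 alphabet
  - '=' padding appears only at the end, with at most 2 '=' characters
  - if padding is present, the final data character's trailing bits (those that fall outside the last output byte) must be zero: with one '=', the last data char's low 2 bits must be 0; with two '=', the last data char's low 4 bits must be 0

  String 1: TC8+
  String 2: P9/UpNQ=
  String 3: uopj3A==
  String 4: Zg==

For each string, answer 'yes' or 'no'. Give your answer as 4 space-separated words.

String 1: 'TC8+' → valid
String 2: 'P9/UpNQ=' → valid
String 3: 'uopj3A==' → valid
String 4: 'Zg==' → valid

Answer: yes yes yes yes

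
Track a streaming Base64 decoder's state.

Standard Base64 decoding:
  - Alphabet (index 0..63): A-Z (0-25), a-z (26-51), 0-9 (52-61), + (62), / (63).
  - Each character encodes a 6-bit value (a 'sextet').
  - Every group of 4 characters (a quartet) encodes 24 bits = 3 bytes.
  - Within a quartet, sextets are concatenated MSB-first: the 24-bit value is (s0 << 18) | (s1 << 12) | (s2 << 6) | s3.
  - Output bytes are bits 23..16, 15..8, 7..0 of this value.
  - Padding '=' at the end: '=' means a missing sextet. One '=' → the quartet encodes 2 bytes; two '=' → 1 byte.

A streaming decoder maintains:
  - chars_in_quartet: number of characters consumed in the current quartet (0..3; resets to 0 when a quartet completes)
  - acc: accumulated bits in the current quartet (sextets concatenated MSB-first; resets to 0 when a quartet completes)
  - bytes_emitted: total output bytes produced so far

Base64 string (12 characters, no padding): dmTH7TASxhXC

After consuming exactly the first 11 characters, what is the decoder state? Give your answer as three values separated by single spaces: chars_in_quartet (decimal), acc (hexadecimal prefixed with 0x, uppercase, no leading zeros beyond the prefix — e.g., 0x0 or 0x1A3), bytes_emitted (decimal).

Answer: 3 0x31857 6

Derivation:
After char 0 ('d'=29): chars_in_quartet=1 acc=0x1D bytes_emitted=0
After char 1 ('m'=38): chars_in_quartet=2 acc=0x766 bytes_emitted=0
After char 2 ('T'=19): chars_in_quartet=3 acc=0x1D993 bytes_emitted=0
After char 3 ('H'=7): chars_in_quartet=4 acc=0x7664C7 -> emit 76 64 C7, reset; bytes_emitted=3
After char 4 ('7'=59): chars_in_quartet=1 acc=0x3B bytes_emitted=3
After char 5 ('T'=19): chars_in_quartet=2 acc=0xED3 bytes_emitted=3
After char 6 ('A'=0): chars_in_quartet=3 acc=0x3B4C0 bytes_emitted=3
After char 7 ('S'=18): chars_in_quartet=4 acc=0xED3012 -> emit ED 30 12, reset; bytes_emitted=6
After char 8 ('x'=49): chars_in_quartet=1 acc=0x31 bytes_emitted=6
After char 9 ('h'=33): chars_in_quartet=2 acc=0xC61 bytes_emitted=6
After char 10 ('X'=23): chars_in_quartet=3 acc=0x31857 bytes_emitted=6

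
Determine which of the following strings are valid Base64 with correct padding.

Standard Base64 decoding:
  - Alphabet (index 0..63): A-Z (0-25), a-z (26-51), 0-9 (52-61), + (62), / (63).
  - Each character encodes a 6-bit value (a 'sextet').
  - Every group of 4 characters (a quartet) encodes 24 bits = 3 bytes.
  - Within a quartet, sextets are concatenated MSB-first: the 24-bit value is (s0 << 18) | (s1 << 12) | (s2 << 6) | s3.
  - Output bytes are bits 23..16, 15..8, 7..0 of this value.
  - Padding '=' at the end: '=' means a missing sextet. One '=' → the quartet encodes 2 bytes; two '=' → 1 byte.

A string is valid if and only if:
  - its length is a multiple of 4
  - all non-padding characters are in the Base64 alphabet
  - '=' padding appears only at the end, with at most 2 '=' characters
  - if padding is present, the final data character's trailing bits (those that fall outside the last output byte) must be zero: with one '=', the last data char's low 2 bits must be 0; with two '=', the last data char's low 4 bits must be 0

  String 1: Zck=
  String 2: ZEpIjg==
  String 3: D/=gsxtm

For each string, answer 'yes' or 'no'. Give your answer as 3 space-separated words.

String 1: 'Zck=' → valid
String 2: 'ZEpIjg==' → valid
String 3: 'D/=gsxtm' → invalid (bad char(s): ['=']; '=' in middle)

Answer: yes yes no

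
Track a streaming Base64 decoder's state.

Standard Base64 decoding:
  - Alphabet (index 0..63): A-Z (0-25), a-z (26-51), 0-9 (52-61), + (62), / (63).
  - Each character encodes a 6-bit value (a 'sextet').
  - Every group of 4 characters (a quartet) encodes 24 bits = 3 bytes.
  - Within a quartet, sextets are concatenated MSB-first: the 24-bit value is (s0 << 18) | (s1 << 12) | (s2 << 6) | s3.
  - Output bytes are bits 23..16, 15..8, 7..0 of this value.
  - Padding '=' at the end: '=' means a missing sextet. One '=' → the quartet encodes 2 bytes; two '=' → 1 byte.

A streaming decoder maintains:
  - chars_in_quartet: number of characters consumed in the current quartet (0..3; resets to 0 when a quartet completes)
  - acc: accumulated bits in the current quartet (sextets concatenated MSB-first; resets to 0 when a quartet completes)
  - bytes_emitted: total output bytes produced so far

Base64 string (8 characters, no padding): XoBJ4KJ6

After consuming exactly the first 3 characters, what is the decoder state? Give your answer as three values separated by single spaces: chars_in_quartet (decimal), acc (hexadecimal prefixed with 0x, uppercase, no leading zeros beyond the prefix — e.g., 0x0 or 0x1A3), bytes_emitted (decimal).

Answer: 3 0x17A01 0

Derivation:
After char 0 ('X'=23): chars_in_quartet=1 acc=0x17 bytes_emitted=0
After char 1 ('o'=40): chars_in_quartet=2 acc=0x5E8 bytes_emitted=0
After char 2 ('B'=1): chars_in_quartet=3 acc=0x17A01 bytes_emitted=0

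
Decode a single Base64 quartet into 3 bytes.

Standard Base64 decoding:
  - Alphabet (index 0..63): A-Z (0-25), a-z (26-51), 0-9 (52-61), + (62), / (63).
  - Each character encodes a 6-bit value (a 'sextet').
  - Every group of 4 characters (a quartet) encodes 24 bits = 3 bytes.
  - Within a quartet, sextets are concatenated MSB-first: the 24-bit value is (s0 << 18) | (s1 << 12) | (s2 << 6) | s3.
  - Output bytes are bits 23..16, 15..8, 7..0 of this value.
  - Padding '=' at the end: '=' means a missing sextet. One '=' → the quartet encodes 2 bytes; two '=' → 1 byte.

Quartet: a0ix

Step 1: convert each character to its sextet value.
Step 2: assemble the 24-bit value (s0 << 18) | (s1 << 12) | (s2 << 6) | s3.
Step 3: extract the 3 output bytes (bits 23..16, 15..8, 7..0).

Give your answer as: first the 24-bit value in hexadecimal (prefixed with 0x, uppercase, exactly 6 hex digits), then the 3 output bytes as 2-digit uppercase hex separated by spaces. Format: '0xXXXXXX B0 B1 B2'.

Sextets: a=26, 0=52, i=34, x=49
24-bit: (26<<18) | (52<<12) | (34<<6) | 49
      = 0x680000 | 0x034000 | 0x000880 | 0x000031
      = 0x6B48B1
Bytes: (v>>16)&0xFF=6B, (v>>8)&0xFF=48, v&0xFF=B1

Answer: 0x6B48B1 6B 48 B1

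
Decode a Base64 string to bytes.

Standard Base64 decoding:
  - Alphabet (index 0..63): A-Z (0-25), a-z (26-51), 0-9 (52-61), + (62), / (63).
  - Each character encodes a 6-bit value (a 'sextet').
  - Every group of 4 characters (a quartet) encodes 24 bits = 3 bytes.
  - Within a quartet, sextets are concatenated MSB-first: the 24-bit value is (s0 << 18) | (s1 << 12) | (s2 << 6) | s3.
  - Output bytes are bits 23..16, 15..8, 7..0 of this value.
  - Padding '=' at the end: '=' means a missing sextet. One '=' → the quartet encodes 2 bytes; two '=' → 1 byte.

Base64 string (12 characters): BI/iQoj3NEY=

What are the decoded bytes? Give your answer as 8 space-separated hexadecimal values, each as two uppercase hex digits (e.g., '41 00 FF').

Answer: 04 8F E2 42 88 F7 34 46

Derivation:
After char 0 ('B'=1): chars_in_quartet=1 acc=0x1 bytes_emitted=0
After char 1 ('I'=8): chars_in_quartet=2 acc=0x48 bytes_emitted=0
After char 2 ('/'=63): chars_in_quartet=3 acc=0x123F bytes_emitted=0
After char 3 ('i'=34): chars_in_quartet=4 acc=0x48FE2 -> emit 04 8F E2, reset; bytes_emitted=3
After char 4 ('Q'=16): chars_in_quartet=1 acc=0x10 bytes_emitted=3
After char 5 ('o'=40): chars_in_quartet=2 acc=0x428 bytes_emitted=3
After char 6 ('j'=35): chars_in_quartet=3 acc=0x10A23 bytes_emitted=3
After char 7 ('3'=55): chars_in_quartet=4 acc=0x4288F7 -> emit 42 88 F7, reset; bytes_emitted=6
After char 8 ('N'=13): chars_in_quartet=1 acc=0xD bytes_emitted=6
After char 9 ('E'=4): chars_in_quartet=2 acc=0x344 bytes_emitted=6
After char 10 ('Y'=24): chars_in_quartet=3 acc=0xD118 bytes_emitted=6
Padding '=': partial quartet acc=0xD118 -> emit 34 46; bytes_emitted=8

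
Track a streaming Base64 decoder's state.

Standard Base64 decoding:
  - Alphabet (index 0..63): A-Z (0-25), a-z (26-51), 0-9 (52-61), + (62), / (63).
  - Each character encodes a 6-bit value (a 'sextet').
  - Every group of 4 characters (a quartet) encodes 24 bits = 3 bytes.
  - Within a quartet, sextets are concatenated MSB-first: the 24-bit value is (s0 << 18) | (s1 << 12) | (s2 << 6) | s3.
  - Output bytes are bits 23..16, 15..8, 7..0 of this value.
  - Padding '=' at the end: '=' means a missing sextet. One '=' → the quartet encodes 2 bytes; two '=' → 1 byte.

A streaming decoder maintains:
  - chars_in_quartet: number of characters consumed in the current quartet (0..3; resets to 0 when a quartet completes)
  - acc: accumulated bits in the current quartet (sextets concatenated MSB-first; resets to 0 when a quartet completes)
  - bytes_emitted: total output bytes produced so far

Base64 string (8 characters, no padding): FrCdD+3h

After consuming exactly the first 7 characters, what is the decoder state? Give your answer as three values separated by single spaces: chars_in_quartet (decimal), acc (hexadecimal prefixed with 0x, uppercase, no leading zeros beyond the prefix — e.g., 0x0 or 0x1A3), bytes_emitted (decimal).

Answer: 3 0x3FB7 3

Derivation:
After char 0 ('F'=5): chars_in_quartet=1 acc=0x5 bytes_emitted=0
After char 1 ('r'=43): chars_in_quartet=2 acc=0x16B bytes_emitted=0
After char 2 ('C'=2): chars_in_quartet=3 acc=0x5AC2 bytes_emitted=0
After char 3 ('d'=29): chars_in_quartet=4 acc=0x16B09D -> emit 16 B0 9D, reset; bytes_emitted=3
After char 4 ('D'=3): chars_in_quartet=1 acc=0x3 bytes_emitted=3
After char 5 ('+'=62): chars_in_quartet=2 acc=0xFE bytes_emitted=3
After char 6 ('3'=55): chars_in_quartet=3 acc=0x3FB7 bytes_emitted=3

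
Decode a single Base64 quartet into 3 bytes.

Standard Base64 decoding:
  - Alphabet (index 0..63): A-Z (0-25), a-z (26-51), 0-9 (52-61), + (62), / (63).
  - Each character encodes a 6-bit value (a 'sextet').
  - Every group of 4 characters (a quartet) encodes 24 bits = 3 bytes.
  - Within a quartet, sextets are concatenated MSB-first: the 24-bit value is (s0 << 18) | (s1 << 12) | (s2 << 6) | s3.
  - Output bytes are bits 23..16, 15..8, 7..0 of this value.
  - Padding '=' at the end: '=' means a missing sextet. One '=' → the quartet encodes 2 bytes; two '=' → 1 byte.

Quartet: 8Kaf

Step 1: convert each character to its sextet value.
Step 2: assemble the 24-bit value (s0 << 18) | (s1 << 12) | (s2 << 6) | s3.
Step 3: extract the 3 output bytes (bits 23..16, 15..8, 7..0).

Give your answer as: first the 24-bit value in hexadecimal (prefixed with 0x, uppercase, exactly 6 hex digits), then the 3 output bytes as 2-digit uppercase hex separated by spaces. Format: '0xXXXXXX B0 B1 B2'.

Sextets: 8=60, K=10, a=26, f=31
24-bit: (60<<18) | (10<<12) | (26<<6) | 31
      = 0xF00000 | 0x00A000 | 0x000680 | 0x00001F
      = 0xF0A69F
Bytes: (v>>16)&0xFF=F0, (v>>8)&0xFF=A6, v&0xFF=9F

Answer: 0xF0A69F F0 A6 9F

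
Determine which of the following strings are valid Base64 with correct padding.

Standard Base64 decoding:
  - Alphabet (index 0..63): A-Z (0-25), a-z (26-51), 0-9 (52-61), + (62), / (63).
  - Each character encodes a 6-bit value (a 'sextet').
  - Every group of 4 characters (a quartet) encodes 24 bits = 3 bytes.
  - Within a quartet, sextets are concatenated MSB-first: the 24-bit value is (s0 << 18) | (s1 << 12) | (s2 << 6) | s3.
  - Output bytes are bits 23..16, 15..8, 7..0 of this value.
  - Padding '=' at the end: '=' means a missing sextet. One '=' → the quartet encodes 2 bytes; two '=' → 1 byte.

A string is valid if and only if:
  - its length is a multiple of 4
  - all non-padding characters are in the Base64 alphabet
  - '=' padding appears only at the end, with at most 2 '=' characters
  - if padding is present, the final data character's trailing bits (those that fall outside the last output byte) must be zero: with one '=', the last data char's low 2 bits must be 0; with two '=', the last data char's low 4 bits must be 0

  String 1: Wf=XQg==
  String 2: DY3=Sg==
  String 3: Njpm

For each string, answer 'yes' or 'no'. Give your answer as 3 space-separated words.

String 1: 'Wf=XQg==' → invalid (bad char(s): ['=']; '=' in middle)
String 2: 'DY3=Sg==' → invalid (bad char(s): ['=']; '=' in middle)
String 3: 'Njpm' → valid

Answer: no no yes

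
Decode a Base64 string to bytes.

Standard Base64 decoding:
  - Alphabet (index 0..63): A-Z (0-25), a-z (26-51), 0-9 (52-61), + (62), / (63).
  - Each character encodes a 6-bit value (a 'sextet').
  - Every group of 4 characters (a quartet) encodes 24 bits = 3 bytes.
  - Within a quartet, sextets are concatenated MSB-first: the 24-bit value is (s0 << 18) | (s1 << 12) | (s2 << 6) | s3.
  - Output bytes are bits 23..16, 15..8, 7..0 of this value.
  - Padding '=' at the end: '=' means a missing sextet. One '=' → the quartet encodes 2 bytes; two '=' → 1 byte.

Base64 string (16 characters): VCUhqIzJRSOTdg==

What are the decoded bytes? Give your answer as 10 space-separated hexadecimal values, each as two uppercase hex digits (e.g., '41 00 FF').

After char 0 ('V'=21): chars_in_quartet=1 acc=0x15 bytes_emitted=0
After char 1 ('C'=2): chars_in_quartet=2 acc=0x542 bytes_emitted=0
After char 2 ('U'=20): chars_in_quartet=3 acc=0x15094 bytes_emitted=0
After char 3 ('h'=33): chars_in_quartet=4 acc=0x542521 -> emit 54 25 21, reset; bytes_emitted=3
After char 4 ('q'=42): chars_in_quartet=1 acc=0x2A bytes_emitted=3
After char 5 ('I'=8): chars_in_quartet=2 acc=0xA88 bytes_emitted=3
After char 6 ('z'=51): chars_in_quartet=3 acc=0x2A233 bytes_emitted=3
After char 7 ('J'=9): chars_in_quartet=4 acc=0xA88CC9 -> emit A8 8C C9, reset; bytes_emitted=6
After char 8 ('R'=17): chars_in_quartet=1 acc=0x11 bytes_emitted=6
After char 9 ('S'=18): chars_in_quartet=2 acc=0x452 bytes_emitted=6
After char 10 ('O'=14): chars_in_quartet=3 acc=0x1148E bytes_emitted=6
After char 11 ('T'=19): chars_in_quartet=4 acc=0x452393 -> emit 45 23 93, reset; bytes_emitted=9
After char 12 ('d'=29): chars_in_quartet=1 acc=0x1D bytes_emitted=9
After char 13 ('g'=32): chars_in_quartet=2 acc=0x760 bytes_emitted=9
Padding '==': partial quartet acc=0x760 -> emit 76; bytes_emitted=10

Answer: 54 25 21 A8 8C C9 45 23 93 76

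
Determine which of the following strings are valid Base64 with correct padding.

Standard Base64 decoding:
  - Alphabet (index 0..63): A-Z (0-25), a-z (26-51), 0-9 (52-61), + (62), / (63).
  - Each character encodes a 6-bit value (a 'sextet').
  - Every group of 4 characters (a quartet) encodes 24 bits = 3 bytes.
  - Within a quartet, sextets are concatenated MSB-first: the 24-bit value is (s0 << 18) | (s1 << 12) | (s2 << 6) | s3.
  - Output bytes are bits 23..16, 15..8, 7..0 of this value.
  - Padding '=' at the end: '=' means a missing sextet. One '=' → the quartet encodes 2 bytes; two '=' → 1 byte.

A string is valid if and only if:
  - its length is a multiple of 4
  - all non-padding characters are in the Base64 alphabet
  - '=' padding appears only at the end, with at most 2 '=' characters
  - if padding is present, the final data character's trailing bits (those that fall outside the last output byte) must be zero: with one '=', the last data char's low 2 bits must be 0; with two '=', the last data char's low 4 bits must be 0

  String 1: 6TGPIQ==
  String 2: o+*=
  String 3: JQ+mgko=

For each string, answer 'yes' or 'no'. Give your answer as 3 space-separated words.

Answer: yes no yes

Derivation:
String 1: '6TGPIQ==' → valid
String 2: 'o+*=' → invalid (bad char(s): ['*'])
String 3: 'JQ+mgko=' → valid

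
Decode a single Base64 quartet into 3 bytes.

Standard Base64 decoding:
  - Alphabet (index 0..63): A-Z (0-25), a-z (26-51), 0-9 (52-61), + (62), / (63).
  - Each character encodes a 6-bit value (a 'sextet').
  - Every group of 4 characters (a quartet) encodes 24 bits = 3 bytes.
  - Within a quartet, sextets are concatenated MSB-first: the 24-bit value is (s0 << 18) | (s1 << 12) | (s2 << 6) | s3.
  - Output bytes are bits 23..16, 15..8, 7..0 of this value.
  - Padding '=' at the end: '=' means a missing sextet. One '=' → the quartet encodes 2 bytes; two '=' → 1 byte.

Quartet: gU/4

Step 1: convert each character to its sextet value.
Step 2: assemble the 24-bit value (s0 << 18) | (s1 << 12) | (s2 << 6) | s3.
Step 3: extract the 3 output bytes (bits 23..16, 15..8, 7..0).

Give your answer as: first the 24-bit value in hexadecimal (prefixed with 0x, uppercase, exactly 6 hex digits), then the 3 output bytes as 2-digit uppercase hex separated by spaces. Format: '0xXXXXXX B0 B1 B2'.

Sextets: g=32, U=20, /=63, 4=56
24-bit: (32<<18) | (20<<12) | (63<<6) | 56
      = 0x800000 | 0x014000 | 0x000FC0 | 0x000038
      = 0x814FF8
Bytes: (v>>16)&0xFF=81, (v>>8)&0xFF=4F, v&0xFF=F8

Answer: 0x814FF8 81 4F F8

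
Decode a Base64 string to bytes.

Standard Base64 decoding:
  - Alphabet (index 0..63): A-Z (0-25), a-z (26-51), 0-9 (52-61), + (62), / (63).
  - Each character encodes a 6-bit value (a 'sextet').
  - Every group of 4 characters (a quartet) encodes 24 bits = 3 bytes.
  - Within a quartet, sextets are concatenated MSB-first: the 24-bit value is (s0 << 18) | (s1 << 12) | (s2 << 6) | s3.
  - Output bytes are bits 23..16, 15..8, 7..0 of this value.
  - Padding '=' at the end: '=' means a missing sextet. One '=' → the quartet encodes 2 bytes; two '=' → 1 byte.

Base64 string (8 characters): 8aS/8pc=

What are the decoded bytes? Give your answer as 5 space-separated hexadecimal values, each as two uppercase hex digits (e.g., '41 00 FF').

After char 0 ('8'=60): chars_in_quartet=1 acc=0x3C bytes_emitted=0
After char 1 ('a'=26): chars_in_quartet=2 acc=0xF1A bytes_emitted=0
After char 2 ('S'=18): chars_in_quartet=3 acc=0x3C692 bytes_emitted=0
After char 3 ('/'=63): chars_in_quartet=4 acc=0xF1A4BF -> emit F1 A4 BF, reset; bytes_emitted=3
After char 4 ('8'=60): chars_in_quartet=1 acc=0x3C bytes_emitted=3
After char 5 ('p'=41): chars_in_quartet=2 acc=0xF29 bytes_emitted=3
After char 6 ('c'=28): chars_in_quartet=3 acc=0x3CA5C bytes_emitted=3
Padding '=': partial quartet acc=0x3CA5C -> emit F2 97; bytes_emitted=5

Answer: F1 A4 BF F2 97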